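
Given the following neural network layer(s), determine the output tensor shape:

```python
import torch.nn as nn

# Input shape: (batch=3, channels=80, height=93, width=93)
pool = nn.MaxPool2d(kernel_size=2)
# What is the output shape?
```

Input: (3, 80, 93, 93) -> Output: (3, 80, 46, 46)

Answer: (3, 80, 46, 46)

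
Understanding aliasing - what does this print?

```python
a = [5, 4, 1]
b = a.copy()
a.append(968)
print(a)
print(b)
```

Key concept: list.copy() creates independent copy.
Step by step:
`a = [5, 4, 1]` → a = [5, 4, 1]
`b = a.copy()` → b = [5, 4, 1]
`a.append(968)` → a = [5, 4, 1, 968]
`print(a)` → prints [5, 4, 1, 968]
`print(b)` → prints [5, 4, 1]

Answer:
[5, 4, 1, 968]
[5, 4, 1]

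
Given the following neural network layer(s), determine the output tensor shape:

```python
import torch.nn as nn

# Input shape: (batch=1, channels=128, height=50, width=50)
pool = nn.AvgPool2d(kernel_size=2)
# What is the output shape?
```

Input: (1, 128, 50, 50) -> Output: (1, 128, 25, 25)

Answer: (1, 128, 25, 25)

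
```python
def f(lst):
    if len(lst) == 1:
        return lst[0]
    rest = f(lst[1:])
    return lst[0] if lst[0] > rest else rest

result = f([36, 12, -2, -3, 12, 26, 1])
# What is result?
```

Recursive max over [36, 12, -2, -3, 12, 26, 1] = 36

Answer: 36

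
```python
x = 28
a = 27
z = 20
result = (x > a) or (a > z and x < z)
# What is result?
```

Trace:
`x = 28` → x = 28
`a = 27` → a = 27
`z = 20` → z = 20
`result = (x > a) or (a > z and x < z)` → result = True
So result = True

Answer: True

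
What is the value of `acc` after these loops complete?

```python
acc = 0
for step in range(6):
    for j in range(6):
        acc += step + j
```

Sum of all step+j for step,j in 6x6
`acc` takes the values: 0 → 1 → 3 → 6 → 10 → 15 → 16 → 18 → 21 → 25 → 30 → 36 → 38 → 41 → 45 → 50 → 56 → 63 → 66 → 70 → 75 → 81 → 88 → 96 → 100 → 105 → 111 → 118 → 126 → 135 → 140 → 146 → 153 → 161 → 170 → 180

Answer: 180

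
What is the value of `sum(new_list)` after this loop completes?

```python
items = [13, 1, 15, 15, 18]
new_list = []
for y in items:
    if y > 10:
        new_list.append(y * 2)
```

Sum of doubled values > 10
`new_list` takes the values: [] → [26] → [26, 30] → [26, 30, 30] → [26, 30, 30, 36]
So `sum(new_list)` = 122

Answer: 122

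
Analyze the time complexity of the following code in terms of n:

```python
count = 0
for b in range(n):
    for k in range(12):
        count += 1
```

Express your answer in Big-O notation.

Each loop level contributes: n × 1. Multiplying the contributions gives O(n).

Answer: O(n)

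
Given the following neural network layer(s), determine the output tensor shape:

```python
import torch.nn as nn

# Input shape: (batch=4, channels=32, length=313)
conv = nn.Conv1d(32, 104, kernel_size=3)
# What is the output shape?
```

Input: (4, 32, 313) -> Output: (4, 104, 311)

Answer: (4, 104, 311)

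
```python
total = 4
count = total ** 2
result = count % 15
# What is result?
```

Trace:
`total = 4` → total = 4
`count = total ** 2` → count = 16
`result = count % 15` → result = 1
So result = 1

Answer: 1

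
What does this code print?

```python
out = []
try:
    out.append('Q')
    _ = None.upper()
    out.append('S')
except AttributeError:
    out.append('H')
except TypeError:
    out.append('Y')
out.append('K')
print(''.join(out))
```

Execution trace: 'Q' (try body) → 'H' (except AttributeError) → 'K' (after the try/except). Output: QHK

Answer: QHK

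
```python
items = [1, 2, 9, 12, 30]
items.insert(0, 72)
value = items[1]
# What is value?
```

Trace:
`items = [1, 2, 9, 12, 30]` → items = [1, 2, 9, 12, 30]
`items.insert(0, 72)` → items = [72, 1, 2, 9, 12, 30]
`value = items[1]` → value = 1
So value = 1

Answer: 1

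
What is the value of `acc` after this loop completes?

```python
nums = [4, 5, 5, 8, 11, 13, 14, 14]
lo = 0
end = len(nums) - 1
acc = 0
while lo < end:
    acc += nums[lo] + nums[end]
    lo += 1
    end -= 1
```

Sum of pairs from ends
`acc` takes the values: 0 → 18 → 37 → 55 → 74

Answer: 74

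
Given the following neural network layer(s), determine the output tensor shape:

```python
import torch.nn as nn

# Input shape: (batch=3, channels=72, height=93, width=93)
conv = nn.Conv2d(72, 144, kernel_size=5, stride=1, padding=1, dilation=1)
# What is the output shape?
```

Input: (3, 72, 93, 93) -> Output: (3, 144, 91, 91)

Answer: (3, 144, 91, 91)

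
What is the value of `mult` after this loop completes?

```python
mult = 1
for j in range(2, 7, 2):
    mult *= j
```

Product of even numbers 2 to 6
`mult` takes the values: 1 → 2 → 8 → 48

Answer: 48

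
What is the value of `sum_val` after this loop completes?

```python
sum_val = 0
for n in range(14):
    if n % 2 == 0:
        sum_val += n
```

Sum of even numbers 0 to 13
`sum_val` takes the values: 0 → 2 → 6 → 12 → 20 → 30 → 42

Answer: 42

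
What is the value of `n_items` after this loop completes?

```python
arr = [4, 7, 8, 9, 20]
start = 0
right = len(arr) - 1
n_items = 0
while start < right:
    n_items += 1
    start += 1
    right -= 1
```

Iterations until pointers meet (list length 5)
`n_items` takes the values: 0 → 1 → 2

Answer: 2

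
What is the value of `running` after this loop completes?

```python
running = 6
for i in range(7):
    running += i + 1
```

Start at 6, add 1 to 7 = 34
`running` takes the values: 6 → 7 → 9 → 12 → 16 → 21 → 27 → 34

Answer: 34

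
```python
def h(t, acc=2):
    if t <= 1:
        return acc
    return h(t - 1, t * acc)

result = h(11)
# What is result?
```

Accumulator trace (n, acc): (11, 2) -> (10, 22) -> (9, 220) -> (8, 1980) -> (7, 15840) -> (6, 110880) -> (5, 665280) -> (4, 3326400) -> (3, 13305600) -> (2, 39916800) -> (1, 79833600) -> return 79833600

Answer: 79833600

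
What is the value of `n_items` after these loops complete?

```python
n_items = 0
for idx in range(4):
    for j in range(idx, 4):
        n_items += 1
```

Upper triangle: 4 + 3 + ... + 1
`n_items` takes the values: 0 → 1 → 2 → 3 → 4 → 5 → 6 → 7 → 8 → 9 → 10

Answer: 10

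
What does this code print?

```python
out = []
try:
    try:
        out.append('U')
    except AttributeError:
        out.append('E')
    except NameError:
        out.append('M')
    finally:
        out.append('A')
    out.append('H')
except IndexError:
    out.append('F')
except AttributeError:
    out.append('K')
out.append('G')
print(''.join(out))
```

Execution trace: 'U' (inner try body, no exception) → 'A' (inner finally) → 'H' (try body, no exception) → 'G' (after the try/except). Output: UAHG

Answer: UAHG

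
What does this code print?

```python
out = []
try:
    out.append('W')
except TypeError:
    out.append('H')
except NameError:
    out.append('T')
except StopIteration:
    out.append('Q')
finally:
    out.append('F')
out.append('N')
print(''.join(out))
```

Execution trace: 'W' (try body, no exception) → 'F' (finally) → 'N' (after the try/except). Output: WFN

Answer: WFN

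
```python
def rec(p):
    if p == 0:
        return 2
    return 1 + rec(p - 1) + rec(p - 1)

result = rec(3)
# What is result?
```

rec(p) = 1 + 2·rec(p-1), rec(0)=2. Closed form: (2+1)·2^3 - 1 = 23.

Answer: 23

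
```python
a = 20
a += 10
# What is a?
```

Trace:
`a = 20` → a = 20
`a += 10` → a = 30
So a = 30

Answer: 30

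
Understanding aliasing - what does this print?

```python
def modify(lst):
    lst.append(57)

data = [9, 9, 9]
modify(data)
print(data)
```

Key concept: function modifies passed list.
Step by step:
`data = [9, 9, 9]` → data = [9, 9, 9]
`modify(data)` → data = [9, 9, 9, 57]
`print(data)` → prints [9, 9, 9, 57]

Answer: [9, 9, 9, 57]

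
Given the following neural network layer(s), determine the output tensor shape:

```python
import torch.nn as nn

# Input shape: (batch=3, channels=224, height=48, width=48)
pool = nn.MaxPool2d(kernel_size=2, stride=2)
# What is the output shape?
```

Input: (3, 224, 48, 48) -> Output: (3, 224, 24, 24)

Answer: (3, 224, 24, 24)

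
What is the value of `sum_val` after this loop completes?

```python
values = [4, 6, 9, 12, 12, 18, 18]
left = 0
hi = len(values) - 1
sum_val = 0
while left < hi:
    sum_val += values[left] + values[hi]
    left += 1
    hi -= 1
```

Sum of pairs from ends
`sum_val` takes the values: 0 → 22 → 46 → 67

Answer: 67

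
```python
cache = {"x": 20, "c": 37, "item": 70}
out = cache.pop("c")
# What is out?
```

Trace:
`cache = {"x": 20, "c": 37, "item": 70}` → cache = {'x': 20, 'c': 37, 'item': 70}
`out = cache.pop("c")` → cache = {'x': 20, 'item': 70}; out = 37
So out = 37

Answer: 37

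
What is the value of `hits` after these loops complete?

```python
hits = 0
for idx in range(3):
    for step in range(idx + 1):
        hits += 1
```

Triangle: 1 + 2 + ... + 3
`hits` takes the values: 0 → 1 → 2 → 3 → 4 → 5 → 6

Answer: 6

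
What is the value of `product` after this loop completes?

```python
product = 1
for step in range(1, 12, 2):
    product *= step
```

Product of 1, 3, 5, ... up to 11
`product` takes the values: 1 → 3 → 15 → 105 → 945 → 10395

Answer: 10395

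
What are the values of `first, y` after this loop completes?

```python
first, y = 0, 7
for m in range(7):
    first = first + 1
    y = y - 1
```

first goes 0→7, y goes 7→0
`first, y` takes the values: (0, 7) → (1, 7) → (1, 6) → (2, 6) → (2, 5) → (3, 5) → (3, 4) → (4, 4) → (4, 3) → (5, 3) → (5, 2) → (6, 2) → (6, 1) → (7, 1) → (7, 0)

Answer: 7, 0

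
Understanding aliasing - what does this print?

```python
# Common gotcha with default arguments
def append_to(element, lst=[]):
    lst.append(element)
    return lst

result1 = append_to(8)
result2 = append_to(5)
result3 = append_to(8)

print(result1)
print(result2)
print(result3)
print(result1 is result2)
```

Key concept: mutable default argument gotcha.
Step by step:
`result1 = append_to(8)` → result1 = [8]
`result2 = append_to(5)` → result1 = [8, 5] (same object as result2); result2 = [8, 5] (same object as result1)
`result3 = append_to(8)` → result1 = [8, 5, 8] (same object as result2, result3); result2 = [8, 5, 8] (same object as result1, result3); result3 = [8, 5, 8] (same object as result1, result2)
`print(result1)` → prints [8, 5, 8]
`print(result2)` → prints [8, 5, 8]
`print(result3)` → prints [8, 5, 8]
`print(result1 is result2)` → prints True

Answer:
[8, 5, 8]
[8, 5, 8]
[8, 5, 8]
True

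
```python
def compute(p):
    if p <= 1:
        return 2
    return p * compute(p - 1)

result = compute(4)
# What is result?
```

compute(4) = 4 * 3 * 2 * 2 = 48

Answer: 48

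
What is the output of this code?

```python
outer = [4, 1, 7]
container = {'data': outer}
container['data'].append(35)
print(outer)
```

Key concept: dict holds reference to list.
Step by step:
`outer = [4, 1, 7]` → outer = [4, 1, 7]
`container = {'data': outer}` → container = {'data': [4, 1, 7]}
`container['data'].append(35)` → outer = [4, 1, 7, 35]; container = {'data': [4, 1, 7, 35]}
`print(outer)` → prints [4, 1, 7, 35]

Answer: [4, 1, 7, 35]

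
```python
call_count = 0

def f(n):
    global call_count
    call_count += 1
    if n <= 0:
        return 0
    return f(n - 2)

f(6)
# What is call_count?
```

Linear recursion stepping by 2: 4 calls from n=6 down to ≤0.

Answer: 4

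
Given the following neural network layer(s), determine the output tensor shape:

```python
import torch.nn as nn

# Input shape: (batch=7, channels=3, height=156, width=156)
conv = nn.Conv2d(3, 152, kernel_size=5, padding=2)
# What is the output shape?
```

Input: (7, 3, 156, 156) -> Output: (7, 152, 156, 156)

Answer: (7, 152, 156, 156)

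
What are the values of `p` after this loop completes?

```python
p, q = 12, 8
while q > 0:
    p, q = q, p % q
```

GCD of 12 and 8
`p` takes the values: 12 → 8 → 4

Answer: 4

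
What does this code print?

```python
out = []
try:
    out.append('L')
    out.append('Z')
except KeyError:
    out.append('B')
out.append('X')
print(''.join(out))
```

Execution trace: 'L' (try body) → 'Z' (try body, no exception) → 'X' (after the try/except). Output: LZX

Answer: LZX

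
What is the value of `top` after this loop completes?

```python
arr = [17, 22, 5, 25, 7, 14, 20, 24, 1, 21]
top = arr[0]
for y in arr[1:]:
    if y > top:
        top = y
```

Maximum of [17, 22, 5, 25, 7, 14, 20, 24, 1, 21]
`top` takes the values: 17 → 22 → 25

Answer: 25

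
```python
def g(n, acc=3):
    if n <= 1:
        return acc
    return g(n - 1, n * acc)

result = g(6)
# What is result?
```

Accumulator trace (n, acc): (6, 3) -> (5, 18) -> (4, 90) -> (3, 360) -> (2, 1080) -> (1, 2160) -> return 2160

Answer: 2160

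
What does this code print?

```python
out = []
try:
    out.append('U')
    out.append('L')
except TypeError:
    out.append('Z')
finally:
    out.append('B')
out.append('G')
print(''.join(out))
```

Execution trace: 'U' (try body) → 'L' (try body, no exception) → 'B' (finally) → 'G' (after the try/except). Output: ULBG

Answer: ULBG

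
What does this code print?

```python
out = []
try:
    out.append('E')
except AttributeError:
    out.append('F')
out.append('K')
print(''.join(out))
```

Execution trace: 'E' (try body, no exception) → 'K' (after the try/except). Output: EK

Answer: EK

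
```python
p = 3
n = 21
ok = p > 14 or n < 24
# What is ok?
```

Trace:
`p = 3` → p = 3
`n = 21` → n = 21
`ok = p > 14 or n < 24` → ok = True
So ok = True

Answer: True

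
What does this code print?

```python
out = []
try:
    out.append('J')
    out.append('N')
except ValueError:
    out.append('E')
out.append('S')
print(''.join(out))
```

Execution trace: 'J' (try body) → 'N' (try body, no exception) → 'S' (after the try/except). Output: JNS

Answer: JNS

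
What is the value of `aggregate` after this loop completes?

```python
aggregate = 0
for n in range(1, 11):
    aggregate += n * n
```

Sum of squares 1² to 10² = 385
`aggregate` takes the values: 0 → 1 → 5 → 14 → 30 → 55 → 91 → 140 → 204 → 285 → 385

Answer: 385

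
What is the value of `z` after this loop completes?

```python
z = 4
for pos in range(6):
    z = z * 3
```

Multiply by 3, 6 times: 4 * 3^6 = 2916
`z` takes the values: 4 → 12 → 36 → 108 → 324 → 972 → 2916

Answer: 2916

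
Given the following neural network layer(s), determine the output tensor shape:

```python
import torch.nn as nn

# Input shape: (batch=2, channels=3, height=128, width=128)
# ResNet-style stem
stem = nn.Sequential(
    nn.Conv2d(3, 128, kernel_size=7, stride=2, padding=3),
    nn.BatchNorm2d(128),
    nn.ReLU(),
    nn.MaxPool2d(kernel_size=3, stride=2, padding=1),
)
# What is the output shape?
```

Input: (2, 3, 128, 128) -> after Conv2d 7x7 stride=2: (2, 128, 64, 64) -> Output: (2, 128, 32, 32)

Answer: (2, 128, 32, 32)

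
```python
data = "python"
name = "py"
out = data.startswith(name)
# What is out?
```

Trace:
`data = "python"` → data = 'python'
`name = "py"` → name = 'py'
`out = data.startswith(name)` → out = True
So out = True

Answer: True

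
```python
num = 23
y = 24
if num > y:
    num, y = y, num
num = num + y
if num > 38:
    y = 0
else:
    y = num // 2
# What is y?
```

Trace:
`num = 23` → num = 23
`y = 24` → y = 24
`if num > y: ...` → num > y is False → no variable changes
`num = num + y` → num = 47
`if num > 38: ...` → num > 38 is True → y = 0
So y = 0

Answer: 0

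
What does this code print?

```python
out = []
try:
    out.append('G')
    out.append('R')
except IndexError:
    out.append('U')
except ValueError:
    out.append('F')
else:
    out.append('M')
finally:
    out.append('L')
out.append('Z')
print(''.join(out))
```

Execution trace: 'G' (try body) → 'R' (try body, no exception) → 'M' (else) → 'L' (finally) → 'Z' (after the try/except). Output: GRMLZ

Answer: GRMLZ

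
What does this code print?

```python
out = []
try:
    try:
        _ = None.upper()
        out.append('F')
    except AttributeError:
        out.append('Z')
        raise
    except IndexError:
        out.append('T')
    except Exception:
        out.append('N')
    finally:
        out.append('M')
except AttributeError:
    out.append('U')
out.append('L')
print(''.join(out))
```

Execution trace: 'Z' (inner except AttributeError) → 'M' (inner finally) → 'U' (outer except AttributeError) → 'L' (after the try/except). Output: ZMUL

Answer: ZMUL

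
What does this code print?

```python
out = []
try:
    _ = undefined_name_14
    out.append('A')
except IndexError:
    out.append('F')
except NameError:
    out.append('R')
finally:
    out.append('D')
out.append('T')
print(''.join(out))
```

Execution trace: 'R' (except NameError) → 'D' (finally) → 'T' (after the try/except). Output: RDT

Answer: RDT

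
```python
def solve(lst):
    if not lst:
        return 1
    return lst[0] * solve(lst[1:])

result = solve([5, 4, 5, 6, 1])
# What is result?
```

Product over [5, 4, 5, 6, 1] = 5 * 4 * 5 * 6 * 1 = 600

Answer: 600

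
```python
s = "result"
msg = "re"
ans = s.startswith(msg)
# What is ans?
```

Trace:
`s = "result"` → s = 'result'
`msg = "re"` → msg = 're'
`ans = s.startswith(msg)` → ans = True
So ans = True

Answer: True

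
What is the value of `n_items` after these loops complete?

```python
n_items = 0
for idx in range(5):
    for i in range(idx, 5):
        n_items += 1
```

Upper triangle: 5 + 4 + ... + 1
`n_items` takes the values: 0 → 1 → 2 → 3 → 4 → 5 → 6 → 7 → 8 → 9 → 10 → 11 → 12 → 13 → 14 → 15

Answer: 15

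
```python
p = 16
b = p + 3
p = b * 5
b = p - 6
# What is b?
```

Trace:
`p = 16` → p = 16
`b = p + 3` → b = 19
`p = b * 5` → p = 95
`b = p - 6` → b = 89
So b = 89

Answer: 89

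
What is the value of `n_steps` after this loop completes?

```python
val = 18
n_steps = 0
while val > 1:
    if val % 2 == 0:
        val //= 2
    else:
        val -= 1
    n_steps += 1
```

Steps to reduce 18 to 1
`n_steps` takes the values: 0 → 1 → 2 → 3 → 4 → 5

Answer: 5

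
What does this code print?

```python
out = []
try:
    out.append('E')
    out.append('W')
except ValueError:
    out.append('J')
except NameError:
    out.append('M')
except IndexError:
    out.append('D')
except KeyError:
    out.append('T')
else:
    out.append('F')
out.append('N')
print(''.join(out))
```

Execution trace: 'E' (try body) → 'W' (try body, no exception) → 'F' (else) → 'N' (after the try/except). Output: EWFN

Answer: EWFN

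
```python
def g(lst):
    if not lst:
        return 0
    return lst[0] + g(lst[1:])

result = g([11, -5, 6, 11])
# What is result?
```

11 + (-5) + 6 + 11 + 0 = 23

Answer: 23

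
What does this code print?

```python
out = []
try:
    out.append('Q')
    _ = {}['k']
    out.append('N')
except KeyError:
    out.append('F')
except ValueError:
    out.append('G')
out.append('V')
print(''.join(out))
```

Execution trace: 'Q' (try body) → 'F' (except KeyError) → 'V' (after the try/except). Output: QFV

Answer: QFV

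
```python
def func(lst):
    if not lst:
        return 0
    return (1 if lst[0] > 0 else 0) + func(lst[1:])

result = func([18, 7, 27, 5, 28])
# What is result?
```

Count of positive elements in [18, 7, 27, 5, 28] = 5

Answer: 5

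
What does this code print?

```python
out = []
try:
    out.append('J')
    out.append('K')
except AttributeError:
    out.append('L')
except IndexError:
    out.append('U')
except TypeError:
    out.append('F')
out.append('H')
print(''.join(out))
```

Execution trace: 'J' (try body) → 'K' (try body, no exception) → 'H' (after the try/except). Output: JKH

Answer: JKH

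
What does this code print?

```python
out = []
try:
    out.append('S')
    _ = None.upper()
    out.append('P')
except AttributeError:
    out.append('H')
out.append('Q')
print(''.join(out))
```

Execution trace: 'S' (try body) → 'H' (except AttributeError) → 'Q' (after the try/except). Output: SHQ

Answer: SHQ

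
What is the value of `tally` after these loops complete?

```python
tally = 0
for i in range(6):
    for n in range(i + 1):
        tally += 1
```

Triangle: 1 + 2 + ... + 6
`tally` takes the values: 0 → 1 → 2 → 3 → 4 → 5 → 6 → 7 → 8 → 9 → 10 → 11 → 12 → 13 → 14 → 15 → 16 → 17 → 18 → 19 → 20 → 21

Answer: 21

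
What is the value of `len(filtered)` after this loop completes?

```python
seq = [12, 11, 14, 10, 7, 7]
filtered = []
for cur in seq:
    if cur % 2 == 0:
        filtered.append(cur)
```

Count even numbers in [12, 11, 14, 10, 7, 7]
`filtered` takes the values: [] → [12] → [12, 14] → [12, 14, 10]
So `len(filtered)` = 3

Answer: 3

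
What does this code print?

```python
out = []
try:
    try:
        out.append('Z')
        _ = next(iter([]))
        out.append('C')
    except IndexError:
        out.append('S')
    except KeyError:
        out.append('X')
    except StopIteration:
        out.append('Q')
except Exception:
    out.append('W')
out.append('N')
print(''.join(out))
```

Execution trace: 'Z' (inner try body) → 'Q' (inner except StopIteration) → 'N' (after the try/except). Output: ZQN

Answer: ZQN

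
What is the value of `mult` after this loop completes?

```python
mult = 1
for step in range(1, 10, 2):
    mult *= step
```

Product of 1, 3, 5, ... up to 9
`mult` takes the values: 1 → 3 → 15 → 105 → 945

Answer: 945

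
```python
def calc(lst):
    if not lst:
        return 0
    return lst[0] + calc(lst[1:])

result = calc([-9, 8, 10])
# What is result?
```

(-9) + 8 + 10 + 0 = 9

Answer: 9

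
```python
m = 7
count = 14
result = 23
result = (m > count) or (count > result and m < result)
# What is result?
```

Trace:
`m = 7` → m = 7
`count = 14` → count = 14
`result = 23` → result = 23
`result = (m > count) or (count > result and m < result)` → result = False
So result = False

Answer: False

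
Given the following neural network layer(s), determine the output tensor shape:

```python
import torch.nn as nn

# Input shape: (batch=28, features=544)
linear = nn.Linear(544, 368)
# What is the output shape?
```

Input: (28, 544) -> Output: (28, 368)

Answer: (28, 368)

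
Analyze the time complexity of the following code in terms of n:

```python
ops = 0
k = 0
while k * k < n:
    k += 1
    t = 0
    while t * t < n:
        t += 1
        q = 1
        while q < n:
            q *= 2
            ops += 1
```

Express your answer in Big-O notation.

Each loop level contributes: √n × √n × log n. Multiplying the contributions gives O(n log n).

Answer: O(n log n)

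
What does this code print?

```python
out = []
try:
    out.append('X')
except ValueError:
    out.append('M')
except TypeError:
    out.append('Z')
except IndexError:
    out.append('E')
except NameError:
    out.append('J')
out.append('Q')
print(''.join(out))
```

Execution trace: 'X' (try body, no exception) → 'Q' (after the try/except). Output: XQ

Answer: XQ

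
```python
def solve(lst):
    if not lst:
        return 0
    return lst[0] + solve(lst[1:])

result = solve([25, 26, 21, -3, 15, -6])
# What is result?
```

25 + 26 + 21 + (-3) + 15 + (-6) + 0 = 78

Answer: 78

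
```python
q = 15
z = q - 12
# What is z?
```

Trace:
`q = 15` → q = 15
`z = q - 12` → z = 3
So z = 3

Answer: 3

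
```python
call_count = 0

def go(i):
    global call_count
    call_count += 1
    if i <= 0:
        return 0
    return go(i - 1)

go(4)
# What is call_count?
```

Linear recursion stepping by 1: 5 calls from i=4 down to ≤0.

Answer: 5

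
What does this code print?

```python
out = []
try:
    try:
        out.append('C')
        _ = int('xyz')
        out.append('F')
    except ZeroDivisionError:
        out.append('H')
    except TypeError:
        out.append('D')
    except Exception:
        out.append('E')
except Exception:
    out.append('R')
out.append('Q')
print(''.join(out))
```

Execution trace: 'C' (inner try body) → 'E' (inner except Exception) → 'Q' (after the try/except). Output: CEQ

Answer: CEQ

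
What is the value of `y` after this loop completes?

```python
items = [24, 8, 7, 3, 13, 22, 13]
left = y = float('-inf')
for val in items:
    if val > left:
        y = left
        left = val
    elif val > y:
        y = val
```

Second largest (with repeats) in [24, 8, 7, 3, 13, 22, 13]
`y` takes the values: -inf → 8 → 13 → 22

Answer: 22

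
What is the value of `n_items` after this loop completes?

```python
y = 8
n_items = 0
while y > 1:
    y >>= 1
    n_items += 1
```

Count right shifts until 1
`n_items` takes the values: 0 → 1 → 2 → 3

Answer: 3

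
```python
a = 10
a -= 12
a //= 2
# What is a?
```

Trace:
`a = 10` → a = 10
`a -= 12` → a = -2
`a //= 2` → a = -1
So a = -1

Answer: -1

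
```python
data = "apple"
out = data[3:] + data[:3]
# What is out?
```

Trace:
`data = "apple"` → data = 'apple'
`out = data[3:] + data[:3]` → out = 'leapp'
So out = 'leapp'

Answer: 'leapp'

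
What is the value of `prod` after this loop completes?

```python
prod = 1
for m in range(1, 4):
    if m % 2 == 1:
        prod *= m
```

Product of odd numbers 1 to 3
`prod` takes the values: 1 → 3

Answer: 3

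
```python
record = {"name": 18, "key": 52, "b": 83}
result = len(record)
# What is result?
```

Trace:
`record = {"name": 18, "key": 52, "b": 83}` → record = {'name': 18, 'key': 52, 'b': 83}
`result = len(record)` → result = 3
So result = 3

Answer: 3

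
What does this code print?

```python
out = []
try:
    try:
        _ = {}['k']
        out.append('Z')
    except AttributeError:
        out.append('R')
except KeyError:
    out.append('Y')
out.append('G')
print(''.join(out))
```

Execution trace: 'Y' (outer except KeyError) → 'G' (after the try/except). Output: YG

Answer: YG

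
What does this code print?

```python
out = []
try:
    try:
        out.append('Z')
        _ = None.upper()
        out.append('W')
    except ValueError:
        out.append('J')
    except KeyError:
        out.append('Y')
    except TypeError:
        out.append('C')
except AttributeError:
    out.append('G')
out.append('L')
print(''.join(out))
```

Execution trace: 'Z' (try body) → 'G' (outer except AttributeError) → 'L' (after the try/except). Output: ZGL

Answer: ZGL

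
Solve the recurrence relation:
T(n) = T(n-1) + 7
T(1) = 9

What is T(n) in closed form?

Unrolling: T(n) = T(1) + 7·(n-1) = 9 + 7(n-1) = 7n + 2.

Answer: T(n) = 7n + 2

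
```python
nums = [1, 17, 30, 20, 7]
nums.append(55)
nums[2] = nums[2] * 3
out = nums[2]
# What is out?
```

Trace:
`nums = [1, 17, 30, 20, 7]` → nums = [1, 17, 30, 20, 7]
`nums.append(55)` → nums = [1, 17, 30, 20, 7, 55]
`nums[2] = nums[2] * 3` → nums = [1, 17, 90, 20, 7, 55]
`out = nums[2]` → out = 90
So out = 90

Answer: 90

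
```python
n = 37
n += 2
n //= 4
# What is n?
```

Trace:
`n = 37` → n = 37
`n += 2` → n = 39
`n //= 4` → n = 9
So n = 9

Answer: 9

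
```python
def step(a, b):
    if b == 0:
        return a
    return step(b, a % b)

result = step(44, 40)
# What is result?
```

step(44, 40) -> step(40, 4) -> step(4, 0) -> 4

Answer: 4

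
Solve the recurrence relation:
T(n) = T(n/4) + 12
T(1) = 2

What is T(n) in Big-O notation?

Each step divides n by 4 and adds 12. After log_4(n) steps we reach T(1)=2. So T(n) = 12·log_4(n) + 2 = O(log n).

Answer: O(log n)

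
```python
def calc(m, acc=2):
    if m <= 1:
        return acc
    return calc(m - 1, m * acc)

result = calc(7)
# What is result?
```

Accumulator trace (n, acc): (7, 2) -> (6, 14) -> (5, 84) -> (4, 420) -> (3, 1680) -> (2, 5040) -> (1, 10080) -> return 10080

Answer: 10080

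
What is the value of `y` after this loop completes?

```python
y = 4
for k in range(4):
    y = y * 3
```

Multiply by 3, 4 times: 4 * 3^4 = 324
`y` takes the values: 4 → 12 → 36 → 108 → 324

Answer: 324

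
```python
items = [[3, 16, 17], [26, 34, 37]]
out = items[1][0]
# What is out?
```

Trace:
`items = [[3, 16, 17], [26, 34, 37]]` → items = [[3, 16, 17], [26, 34, 37]]
`out = items[1][0]` → out = 26
So out = 26

Answer: 26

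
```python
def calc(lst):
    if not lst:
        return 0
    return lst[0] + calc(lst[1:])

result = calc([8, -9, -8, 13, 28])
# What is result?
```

8 + (-9) + (-8) + 13 + 28 + 0 = 32

Answer: 32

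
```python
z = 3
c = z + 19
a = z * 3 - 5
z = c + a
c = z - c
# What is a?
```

Trace:
`z = 3` → z = 3
`c = z + 19` → c = 22
`a = z * 3 - 5` → a = 4
`z = c + a` → z = 26
`c = z - c` → c = 4
So a = 4

Answer: 4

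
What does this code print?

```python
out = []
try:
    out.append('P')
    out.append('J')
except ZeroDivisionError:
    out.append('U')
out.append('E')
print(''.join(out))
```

Execution trace: 'P' (try body) → 'J' (try body, no exception) → 'E' (after the try/except). Output: PJE

Answer: PJE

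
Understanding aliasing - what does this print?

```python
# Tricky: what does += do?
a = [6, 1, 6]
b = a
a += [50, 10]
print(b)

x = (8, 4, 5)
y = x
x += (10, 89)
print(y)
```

Key concept: += behavior differs for mutable vs immutable.
Step by step:
`a = [6, 1, 6]` → a = [6, 1, 6]
`b = a` → b = [6, 1, 6] (same object as a)
`a += [50, 10]` → a = [6, 1, 6, 50, 10] (same object as b); b = [6, 1, 6, 50, 10] (same object as a)
`print(b)` → prints [6, 1, 6, 50, 10]
`x = (8, 4, 5)` → x = (8, 4, 5)
`y = x` → y = (8, 4, 5)
`x += (10, 89)` → x = (8, 4, 5, 10, 89)
`print(y)` → prints (8, 4, 5)

Answer:
[6, 1, 6, 50, 10]
(8, 4, 5)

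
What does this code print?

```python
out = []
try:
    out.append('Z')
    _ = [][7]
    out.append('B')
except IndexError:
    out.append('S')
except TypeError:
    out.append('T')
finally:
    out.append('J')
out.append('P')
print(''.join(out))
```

Execution trace: 'Z' (try body) → 'S' (except IndexError) → 'J' (finally) → 'P' (after the try/except). Output: ZSJP

Answer: ZSJP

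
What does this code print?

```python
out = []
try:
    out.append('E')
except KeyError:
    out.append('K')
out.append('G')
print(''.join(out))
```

Execution trace: 'E' (try body, no exception) → 'G' (after the try/except). Output: EG

Answer: EG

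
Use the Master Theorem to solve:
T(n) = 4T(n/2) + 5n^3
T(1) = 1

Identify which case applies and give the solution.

a=4, b=2, f(n)=5n^3. log_2(4) = 2. Since c=3 > 2 and the regularity condition holds (4(n/2)^3 = (4/2^3)n^3 with 4/2^3 < 1), Case 3 applies: T(n) = Θ(f(n)) = O(n^3).

Answer: O(n^3) - Case 3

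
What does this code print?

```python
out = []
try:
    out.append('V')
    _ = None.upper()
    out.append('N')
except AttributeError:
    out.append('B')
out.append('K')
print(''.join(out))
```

Execution trace: 'V' (try body) → 'B' (except AttributeError) → 'K' (after the try/except). Output: VBK

Answer: VBK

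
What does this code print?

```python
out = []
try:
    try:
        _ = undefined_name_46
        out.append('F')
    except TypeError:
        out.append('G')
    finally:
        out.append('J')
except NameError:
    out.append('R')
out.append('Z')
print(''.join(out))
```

Execution trace: 'J' (finally) → 'R' (outer except NameError) → 'Z' (after the try/except). Output: JRZ

Answer: JRZ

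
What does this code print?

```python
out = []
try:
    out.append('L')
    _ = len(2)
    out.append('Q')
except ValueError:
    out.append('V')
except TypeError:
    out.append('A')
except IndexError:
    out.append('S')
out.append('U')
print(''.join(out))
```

Execution trace: 'L' (try body) → 'A' (except TypeError) → 'U' (after the try/except). Output: LAU

Answer: LAU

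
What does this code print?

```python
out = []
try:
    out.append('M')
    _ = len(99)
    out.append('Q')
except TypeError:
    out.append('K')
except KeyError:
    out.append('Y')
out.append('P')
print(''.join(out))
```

Execution trace: 'M' (try body) → 'K' (except TypeError) → 'P' (after the try/except). Output: MKP

Answer: MKP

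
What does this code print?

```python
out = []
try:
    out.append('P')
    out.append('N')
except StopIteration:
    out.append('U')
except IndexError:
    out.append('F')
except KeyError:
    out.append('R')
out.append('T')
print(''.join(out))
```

Execution trace: 'P' (try body) → 'N' (try body, no exception) → 'T' (after the try/except). Output: PNT

Answer: PNT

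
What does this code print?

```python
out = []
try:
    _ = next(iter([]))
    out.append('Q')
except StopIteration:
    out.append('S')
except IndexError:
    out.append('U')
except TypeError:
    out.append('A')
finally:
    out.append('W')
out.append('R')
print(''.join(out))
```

Execution trace: 'S' (except StopIteration) → 'W' (finally) → 'R' (after the try/except). Output: SWR

Answer: SWR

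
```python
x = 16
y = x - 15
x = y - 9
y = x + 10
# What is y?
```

Trace:
`x = 16` → x = 16
`y = x - 15` → y = 1
`x = y - 9` → x = -8
`y = x + 10` → y = 2
So y = 2

Answer: 2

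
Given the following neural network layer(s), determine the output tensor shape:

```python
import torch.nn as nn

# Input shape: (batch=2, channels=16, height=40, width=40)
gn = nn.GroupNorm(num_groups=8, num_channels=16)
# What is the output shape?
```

Input: (2, 16, 40, 40) -> Output: (2, 16, 40, 40)

Answer: (2, 16, 40, 40)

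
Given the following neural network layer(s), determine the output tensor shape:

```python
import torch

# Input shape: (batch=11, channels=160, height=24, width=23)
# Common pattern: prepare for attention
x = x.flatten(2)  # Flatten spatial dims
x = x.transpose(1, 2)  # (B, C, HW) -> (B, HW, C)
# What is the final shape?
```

Input: (11, 160, 24, 23) -> after flatten(2): (11, 160, 552) -> Output: (11, 552, 160)

Answer: (11, 552, 160)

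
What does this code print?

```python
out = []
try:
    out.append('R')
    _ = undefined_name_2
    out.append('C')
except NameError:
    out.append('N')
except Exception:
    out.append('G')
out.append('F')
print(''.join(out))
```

Execution trace: 'R' (try body) → 'N' (except NameError) → 'F' (after the try/except). Output: RNF

Answer: RNF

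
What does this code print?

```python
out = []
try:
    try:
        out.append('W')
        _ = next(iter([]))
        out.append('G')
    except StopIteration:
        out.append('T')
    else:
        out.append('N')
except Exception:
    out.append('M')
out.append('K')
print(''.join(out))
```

Execution trace: 'W' (inner try body) → 'T' (inner except StopIteration) → 'K' (after the try/except). Output: WTK

Answer: WTK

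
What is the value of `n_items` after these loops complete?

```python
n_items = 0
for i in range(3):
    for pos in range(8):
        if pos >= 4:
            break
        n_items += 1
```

Inner breaks at 4, outer runs 3 times
`n_items` takes the values: 0 → 1 → 2 → 3 → 4 → 5 → 6 → 7 → 8 → 9 → 10 → 11 → 12

Answer: 12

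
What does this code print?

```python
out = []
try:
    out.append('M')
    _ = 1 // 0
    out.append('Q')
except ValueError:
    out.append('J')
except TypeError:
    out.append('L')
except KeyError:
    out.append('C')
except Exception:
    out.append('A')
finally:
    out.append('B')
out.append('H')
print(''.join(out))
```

Execution trace: 'M' (try body) → 'A' (except Exception) → 'B' (finally) → 'H' (after the try/except). Output: MABH

Answer: MABH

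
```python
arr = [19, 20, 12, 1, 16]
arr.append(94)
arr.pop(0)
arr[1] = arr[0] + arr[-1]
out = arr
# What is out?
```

Trace:
`arr = [19, 20, 12, 1, 16]` → arr = [19, 20, 12, 1, 16]
`arr.append(94)` → arr = [19, 20, 12, 1, 16, 94]
`arr.pop(0)` → arr = [20, 12, 1, 16, 94]
`arr[1] = arr[0] + arr[-1]` → arr = [20, 114, 1, 16, 94]
`out = arr` → out = [20, 114, 1, 16, 94]
So out = [20, 114, 1, 16, 94]

Answer: [20, 114, 1, 16, 94]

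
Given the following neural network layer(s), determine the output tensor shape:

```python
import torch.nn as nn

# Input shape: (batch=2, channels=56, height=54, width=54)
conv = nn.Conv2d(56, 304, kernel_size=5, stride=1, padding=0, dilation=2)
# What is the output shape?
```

Input: (2, 56, 54, 54) -> Output: (2, 304, 46, 46)

Answer: (2, 304, 46, 46)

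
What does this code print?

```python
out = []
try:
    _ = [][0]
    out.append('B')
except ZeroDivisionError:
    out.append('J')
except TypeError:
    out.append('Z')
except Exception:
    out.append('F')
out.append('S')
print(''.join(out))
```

Execution trace: 'F' (except Exception) → 'S' (after the try/except). Output: FS

Answer: FS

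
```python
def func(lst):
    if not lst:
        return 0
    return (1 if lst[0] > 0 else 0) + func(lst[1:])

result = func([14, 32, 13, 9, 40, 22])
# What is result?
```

Count of positive elements in [14, 32, 13, 9, 40, 22] = 6

Answer: 6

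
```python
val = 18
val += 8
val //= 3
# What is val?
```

Trace:
`val = 18` → val = 18
`val += 8` → val = 26
`val //= 3` → val = 8
So val = 8

Answer: 8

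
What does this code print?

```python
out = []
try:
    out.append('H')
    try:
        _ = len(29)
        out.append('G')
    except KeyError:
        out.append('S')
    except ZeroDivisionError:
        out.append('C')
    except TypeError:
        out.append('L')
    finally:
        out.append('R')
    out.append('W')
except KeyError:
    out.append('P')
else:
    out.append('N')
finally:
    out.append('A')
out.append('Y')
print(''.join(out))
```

Execution trace: 'H' (try body) → 'L' (inner except TypeError) → 'R' (inner finally) → 'W' (try body, no exception) → 'N' (else) → 'A' (finally) → 'Y' (after the try/except). Output: HLRWNAY

Answer: HLRWNAY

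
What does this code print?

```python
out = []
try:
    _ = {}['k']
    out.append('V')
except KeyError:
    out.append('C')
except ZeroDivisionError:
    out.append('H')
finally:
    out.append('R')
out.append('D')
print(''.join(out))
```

Execution trace: 'C' (except KeyError) → 'R' (finally) → 'D' (after the try/except). Output: CRD

Answer: CRD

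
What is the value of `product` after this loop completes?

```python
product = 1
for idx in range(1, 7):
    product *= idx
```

6! = 720
`product` takes the values: 1 → 2 → 6 → 24 → 120 → 720

Answer: 720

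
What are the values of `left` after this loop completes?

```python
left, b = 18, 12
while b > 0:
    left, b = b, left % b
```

GCD of 18 and 12
`left` takes the values: 18 → 12 → 6

Answer: 6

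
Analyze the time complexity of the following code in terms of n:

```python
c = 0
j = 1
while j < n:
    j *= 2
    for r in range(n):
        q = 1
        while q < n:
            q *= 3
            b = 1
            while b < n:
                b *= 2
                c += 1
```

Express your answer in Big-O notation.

Each loop level contributes: log n × n × log n × log n. Multiplying the contributions gives O(n log^3 n).

Answer: O(n log^3 n)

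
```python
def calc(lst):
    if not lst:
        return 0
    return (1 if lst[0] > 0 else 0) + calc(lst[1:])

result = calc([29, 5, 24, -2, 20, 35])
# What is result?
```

Count of positive elements in [29, 5, 24, -2, 20, 35] = 5

Answer: 5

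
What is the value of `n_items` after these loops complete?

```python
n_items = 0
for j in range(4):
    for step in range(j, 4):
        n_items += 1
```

Upper triangle: 4 + 3 + ... + 1
`n_items` takes the values: 0 → 1 → 2 → 3 → 4 → 5 → 6 → 7 → 8 → 9 → 10

Answer: 10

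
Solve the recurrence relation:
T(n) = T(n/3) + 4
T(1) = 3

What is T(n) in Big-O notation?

Each step divides n by 3 and adds 4. After log_3(n) steps we reach T(1)=3. So T(n) = 4·log_3(n) + 3 = O(log n).

Answer: O(log n)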